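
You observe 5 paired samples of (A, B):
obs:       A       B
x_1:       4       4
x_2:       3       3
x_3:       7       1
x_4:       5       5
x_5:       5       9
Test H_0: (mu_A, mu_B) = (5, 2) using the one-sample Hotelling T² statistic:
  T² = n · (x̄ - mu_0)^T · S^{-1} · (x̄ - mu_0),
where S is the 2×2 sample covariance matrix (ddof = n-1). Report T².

Step 1 — sample mean vector:
  mean(A) = (4 + 3 + 7 + 5 + 5) / 5 = 24/5 = 4.8
  mean(B) = (4 + 3 + 1 + 5 + 9) / 5 = 22/5 = 4.4
  x̄ = (4.8, 4.4),  deviation x̄ - mu_0 = (4.8, 4.4) - (5, 2) = (-0.2, 2.4).

Step 2 — sample covariance matrix, S[i,j] = (1/(n-1)) · Σ_k (x_{k,i} - mean_i) · (x_{k,j} - mean_j), divisor n-1 = 4:
  S[A,A] = ((-0.8)·(-0.8) + (-1.8)·(-1.8) + (2.2)·(2.2) + (0.2)·(0.2) + (0.2)·(0.2)) / 4 = 8.8/4 = 2.2
  S[A,B] = ((-0.8)·(-0.4) + (-1.8)·(-1.4) + (2.2)·(-3.4) + (0.2)·(0.6) + (0.2)·(4.6)) / 4 = -3.6/4 = -0.9
  S[B,B] = ((-0.4)·(-0.4) + (-1.4)·(-1.4) + (-3.4)·(-3.4) + (0.6)·(0.6) + (4.6)·(4.6)) / 4 = 35.2/4 = 8.8
  S = [[2.2, -0.9],
 [-0.9, 8.8]].

Step 3 — invert S. det(S) = 2.2·8.8 - (-0.9)² = 18.55.
  S^{-1} = (1/det) · [[d, -b], [-b, a]] = [[0.4744, 0.0485],
 [0.0485, 0.1186]].

Step 4 — quadratic form (x̄ - mu_0)^T · S^{-1} · (x̄ - mu_0):
  S^{-1} · (x̄ - mu_0) = (0.0216, 0.2749),
  (x̄ - mu_0)^T · [...] = (-0.2)·(0.0216) + (2.4)·(0.2749) = 0.6555.

Step 5 — scale by n: T² = 5 · 0.6555 = 3.2776.

T² ≈ 3.2776


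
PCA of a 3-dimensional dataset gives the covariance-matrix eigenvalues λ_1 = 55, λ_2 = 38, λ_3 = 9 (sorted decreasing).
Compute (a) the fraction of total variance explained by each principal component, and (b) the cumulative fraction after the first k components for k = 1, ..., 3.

Step 1 — total variance = trace(Sigma) = Σ λ_i = 55 + 38 + 9 = 102.

Step 2 — fraction explained by component i = λ_i / Σ λ:
  PC1: 55/102 = 0.5392
  PC2: 38/102 = 0.3725
  PC3: 9/102 = 0.0882

Step 3 — cumulative fraction after k components = (λ_1 + ... + λ_k) / Σ λ:
  k = 1: 55/102 = 0.5392
  k = 2: (55 + 38)/102 = 93/102 = 0.9118
  k = 3: (55 + 38 + 9)/102 = 102/102 = 1

Summary (fraction, with percent):

explained: PC1 0.5392 (53.92%), PC2 0.3725 (37.25%), PC3 0.0882 (8.82%);  cumulative: 0.5392, 0.9118, 1


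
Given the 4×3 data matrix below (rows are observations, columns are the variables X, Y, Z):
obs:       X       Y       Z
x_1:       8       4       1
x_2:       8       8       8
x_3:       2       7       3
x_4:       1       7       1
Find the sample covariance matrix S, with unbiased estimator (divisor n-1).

Step 1 — column means:
  mean(X) = (8 + 8 + 2 + 1) / 4 = 19/4 = 4.75
  mean(Y) = (4 + 8 + 7 + 7) / 4 = 26/4 = 6.5
  mean(Z) = (1 + 8 + 3 + 1) / 4 = 13/4 = 3.25

Step 2 — sample covariance S[i,j] = (1/(n-1)) · Σ_k (x_{k,i} - mean_i) · (x_{k,j} - mean_j), with n-1 = 3.
  S[X,X] = ((3.25)·(3.25) + (3.25)·(3.25) + (-2.75)·(-2.75) + (-3.75)·(-3.75)) / 3 = 42.75/3 = 14.25
  S[X,Y] = ((3.25)·(-2.5) + (3.25)·(1.5) + (-2.75)·(0.5) + (-3.75)·(0.5)) / 3 = -6.5/3 = -2.1667
  S[X,Z] = ((3.25)·(-2.25) + (3.25)·(4.75) + (-2.75)·(-0.25) + (-3.75)·(-2.25)) / 3 = 17.25/3 = 5.75
  S[Y,Y] = ((-2.5)·(-2.5) + (1.5)·(1.5) + (0.5)·(0.5) + (0.5)·(0.5)) / 3 = 9/3 = 3
  S[Y,Z] = ((-2.5)·(-2.25) + (1.5)·(4.75) + (0.5)·(-0.25) + (0.5)·(-2.25)) / 3 = 11.5/3 = 3.8333
  S[Z,Z] = ((-2.25)·(-2.25) + (4.75)·(4.75) + (-0.25)·(-0.25) + (-2.25)·(-2.25)) / 3 = 32.75/3 = 10.9167

S is symmetric (S[j,i] = S[i,j]). Assembling:

S = [[14.25, -2.1667, 5.75],
 [-2.1667, 3, 3.8333],
 [5.75, 3.8333, 10.9167]]


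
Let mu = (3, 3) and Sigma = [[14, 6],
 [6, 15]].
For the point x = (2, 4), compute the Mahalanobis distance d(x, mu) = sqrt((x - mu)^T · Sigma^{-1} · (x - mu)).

Step 1 — centre the observation: (x - mu) = (-1, 1).

Step 2 — invert Sigma. det(Sigma) = 14·15 - (6)² = 174.
  Sigma^{-1} = (1/det) · [[d, -b], [-b, a]] = [[0.0862, -0.0345],
 [-0.0345, 0.0805]].

Step 3 — form the quadratic (x - mu)^T · Sigma^{-1} · (x - mu):
  Sigma^{-1} · (x - mu) = (-0.1207, 0.1149).
  (x - mu)^T · [Sigma^{-1} · (x - mu)] = (-1)·(-0.1207) + (1)·(0.1149) = 0.2356.

Step 4 — take square root: d = √(0.2356) ≈ 0.4854.

d(x, mu) = √(0.2356) ≈ 0.4854


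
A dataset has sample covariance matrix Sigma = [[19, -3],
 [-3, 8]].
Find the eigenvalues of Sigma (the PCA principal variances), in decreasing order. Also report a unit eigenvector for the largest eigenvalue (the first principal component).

Step 1 — characteristic polynomial of 2×2 Sigma:
  det(Sigma - λI) = λ² - trace · λ + det = 0.
  trace = 19 + 8 = 27, det = 19·8 - (-3)² = 143.
Step 2 — discriminant:
  Δ = trace² - 4·det = 729 - 572 = 157.
Step 3 — eigenvalues:
  λ = (trace ± √Δ)/2 = (27 ± 12.53)/2,
  λ_1 = 19.765,  λ_2 = 7.235.

Step 4 — unit eigenvector for λ_1: solve (Sigma - λ_1 I)v = 0. First row:
  (19 - 19.765)·v_x + (-3)·v_y = 0, i.e. (-0.765)·v_x + (-3)·v_y = 0,
  so v ∝ (b, λ_1 - a) = (-3, 0.765); multiply by -1 so the first entry is positive: u = (3, -0.765).
  ||u|| = √((3)² + (-0.765)²) = √(9.5852) ≈ 3.096,
  v_1 = u/||u|| ≈ (0.969, -0.2471) (||v_1|| = 1).

λ_1 = 19.765,  λ_2 = 7.235;  v_1 ≈ (0.969, -0.2471)


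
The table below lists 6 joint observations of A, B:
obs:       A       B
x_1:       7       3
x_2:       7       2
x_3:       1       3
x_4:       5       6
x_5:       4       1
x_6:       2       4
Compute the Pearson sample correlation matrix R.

Step 1 — column means:
  mean(A) = (7 + 7 + 1 + 5 + 4 + 2) / 6 = 26/6 = 4.3333
  mean(B) = (3 + 2 + 3 + 6 + 1 + 4) / 6 = 19/6 = 3.1667

Step 2 — sample variances and covariances s[i,j] = (1/(n-1)) · Σ_k (x_{k,i} - mean_i) · (x_{k,j} - mean_j), with n-1 = 5:
  s[A,A] = ((2.6667)·(2.6667) + (2.6667)·(2.6667) + (-3.3333)·(-3.3333) + (0.6667)·(0.6667) + (-0.3333)·(-0.3333) + (-2.3333)·(-2.3333)) / 5 = 31.3333/5 = 6.2667
  s[A,B] = ((2.6667)·(-0.1667) + (2.6667)·(-1.1667) + (-3.3333)·(-0.1667) + (0.6667)·(2.8333) + (-0.3333)·(-2.1667) + (-2.3333)·(0.8333)) / 5 = -2.3333/5 = -0.4667
  s[B,B] = ((-0.1667)·(-0.1667) + (-1.1667)·(-1.1667) + (-0.1667)·(-0.1667) + (2.8333)·(2.8333) + (-2.1667)·(-2.1667) + (0.8333)·(0.8333)) / 5 = 14.8333/5 = 2.9667
  Sample standard deviations s_i = √(s[i,i]):
  s(A) = √(6.2667) = 2.5033
  s(B) = √(2.9667) = 1.7224

Step 3 — r_{ij} = s_{ij} / (s_i · s_j):
  r[A,A] = 1 (diagonal).
  r[A,B] = -0.4667 / (2.5033 · 1.7224) = -0.4667 / 4.3117 = -0.1082
  r[B,B] = 1 (diagonal).

R is symmetric with unit diagonal. Assembling:

R = [[1, -0.1082],
 [-0.1082, 1]]


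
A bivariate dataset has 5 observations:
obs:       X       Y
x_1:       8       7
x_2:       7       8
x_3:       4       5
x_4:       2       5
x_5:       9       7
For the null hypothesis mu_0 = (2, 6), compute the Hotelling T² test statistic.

Step 1 — sample mean vector:
  mean(X) = (8 + 7 + 4 + 2 + 9) / 5 = 30/5 = 6
  mean(Y) = (7 + 8 + 5 + 5 + 7) / 5 = 32/5 = 6.4
  x̄ = (6, 6.4),  deviation x̄ - mu_0 = (6, 6.4) - (2, 6) = (4, 0.4).

Step 2 — sample covariance matrix, S[i,j] = (1/(n-1)) · Σ_k (x_{k,i} - mean_i) · (x_{k,j} - mean_j), divisor n-1 = 4:
  S[X,X] = ((2)·(2) + (1)·(1) + (-2)·(-2) + (-4)·(-4) + (3)·(3)) / 4 = 34/4 = 8.5
  S[X,Y] = ((2)·(0.6) + (1)·(1.6) + (-2)·(-1.4) + (-4)·(-1.4) + (3)·(0.6)) / 4 = 13/4 = 3.25
  S[Y,Y] = ((0.6)·(0.6) + (1.6)·(1.6) + (-1.4)·(-1.4) + (-1.4)·(-1.4) + (0.6)·(0.6)) / 4 = 7.2/4 = 1.8
  S = [[8.5, 3.25],
 [3.25, 1.8]].

Step 3 — invert S. det(S) = 8.5·1.8 - (3.25)² = 4.7375.
  S^{-1} = (1/det) · [[d, -b], [-b, a]] = [[0.3799, -0.686],
 [-0.686, 1.7942]].

Step 4 — quadratic form (x̄ - mu_0)^T · S^{-1} · (x̄ - mu_0):
  S^{-1} · (x̄ - mu_0) = (1.2454, -2.0264),
  (x̄ - mu_0)^T · [...] = (4)·(1.2454) + (0.4)·(-2.0264) = 4.171.

Step 5 — scale by n: T² = 5 · 4.171 = 20.8549.

T² ≈ 20.8549


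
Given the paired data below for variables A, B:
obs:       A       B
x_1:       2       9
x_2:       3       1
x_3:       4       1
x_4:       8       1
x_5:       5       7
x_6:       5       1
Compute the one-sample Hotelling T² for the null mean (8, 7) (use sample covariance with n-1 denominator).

Step 1 — sample mean vector:
  mean(A) = (2 + 3 + 4 + 8 + 5 + 5) / 6 = 27/6 = 4.5
  mean(B) = (9 + 1 + 1 + 1 + 7 + 1) / 6 = 20/6 = 3.3333
  x̄ = (4.5, 3.3333),  deviation x̄ - mu_0 = (4.5, 3.3333) - (8, 7) = (-3.5, -3.6667).

Step 2 — sample covariance matrix, S[i,j] = (1/(n-1)) · Σ_k (x_{k,i} - mean_i) · (x_{k,j} - mean_j), divisor n-1 = 5:
  S[A,A] = ((-2.5)·(-2.5) + (-1.5)·(-1.5) + (-0.5)·(-0.5) + (3.5)·(3.5) + (0.5)·(0.5) + (0.5)·(0.5)) / 5 = 21.5/5 = 4.3
  S[A,B] = ((-2.5)·(5.6667) + (-1.5)·(-2.3333) + (-0.5)·(-2.3333) + (3.5)·(-2.3333) + (0.5)·(3.6667) + (0.5)·(-2.3333)) / 5 = -17/5 = -3.4
  S[B,B] = ((5.6667)·(5.6667) + (-2.3333)·(-2.3333) + (-2.3333)·(-2.3333) + (-2.3333)·(-2.3333) + (3.6667)·(3.6667) + (-2.3333)·(-2.3333)) / 5 = 67.3333/5 = 13.4667
  S = [[4.3, -3.4],
 [-3.4, 13.4667]].

Step 3 — invert S. det(S) = 4.3·13.4667 - (-3.4)² = 46.3467.
  S^{-1} = (1/det) · [[d, -b], [-b, a]] = [[0.2906, 0.0734],
 [0.0734, 0.0928]].

Step 4 — quadratic form (x̄ - mu_0)^T · S^{-1} · (x̄ - mu_0):
  S^{-1} · (x̄ - mu_0) = (-1.286, -0.597),
  (x̄ - mu_0)^T · [...] = (-3.5)·(-1.286) + (-3.6667)·(-0.597) = 6.6897.

Step 5 — scale by n: T² = 6 · 6.6897 = 40.1381.

T² ≈ 40.1381


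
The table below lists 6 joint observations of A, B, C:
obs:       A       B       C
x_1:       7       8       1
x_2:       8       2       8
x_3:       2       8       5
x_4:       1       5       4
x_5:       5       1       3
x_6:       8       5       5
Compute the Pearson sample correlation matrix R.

Step 1 — column means:
  mean(A) = (7 + 8 + 2 + 1 + 5 + 8) / 6 = 31/6 = 5.1667
  mean(B) = (8 + 2 + 8 + 5 + 1 + 5) / 6 = 29/6 = 4.8333
  mean(C) = (1 + 8 + 5 + 4 + 3 + 5) / 6 = 26/6 = 4.3333

Step 2 — sample variances and covariances s[i,j] = (1/(n-1)) · Σ_k (x_{k,i} - mean_i) · (x_{k,j} - mean_j), with n-1 = 5:
  s[A,A] = ((1.8333)·(1.8333) + (2.8333)·(2.8333) + (-3.1667)·(-3.1667) + (-4.1667)·(-4.1667) + (-0.1667)·(-0.1667) + (2.8333)·(2.8333)) / 5 = 46.8333/5 = 9.3667
  s[A,B] = ((1.8333)·(3.1667) + (2.8333)·(-2.8333) + (-3.1667)·(3.1667) + (-4.1667)·(0.1667) + (-0.1667)·(-3.8333) + (2.8333)·(0.1667)) / 5 = -11.8333/5 = -2.3667
  s[A,C] = ((1.8333)·(-3.3333) + (2.8333)·(3.6667) + (-3.1667)·(0.6667) + (-4.1667)·(-0.3333) + (-0.1667)·(-1.3333) + (2.8333)·(0.6667)) / 5 = 5.6667/5 = 1.1333
  s[B,B] = ((3.1667)·(3.1667) + (-2.8333)·(-2.8333) + (3.1667)·(3.1667) + (0.1667)·(0.1667) + (-3.8333)·(-3.8333) + (0.1667)·(0.1667)) / 5 = 42.8333/5 = 8.5667
  s[B,C] = ((3.1667)·(-3.3333) + (-2.8333)·(3.6667) + (3.1667)·(0.6667) + (0.1667)·(-0.3333) + (-3.8333)·(-1.3333) + (0.1667)·(0.6667)) / 5 = -13.6667/5 = -2.7333
  s[C,C] = ((-3.3333)·(-3.3333) + (3.6667)·(3.6667) + (0.6667)·(0.6667) + (-0.3333)·(-0.3333) + (-1.3333)·(-1.3333) + (0.6667)·(0.6667)) / 5 = 27.3333/5 = 5.4667
  Sample standard deviations s_i = √(s[i,i]):
  s(A) = √(9.3667) = 3.0605
  s(B) = √(8.5667) = 2.9269
  s(C) = √(5.4667) = 2.3381

Step 3 — r_{ij} = s_{ij} / (s_i · s_j):
  r[A,A] = 1 (diagonal).
  r[A,B] = -2.3667 / (3.0605 · 2.9269) = -2.3667 / 8.9577 = -0.2642
  r[A,C] = 1.1333 / (3.0605 · 2.3381) = 1.1333 / 7.1557 = 0.1584
  r[B,B] = 1 (diagonal).
  r[B,C] = -2.7333 / (2.9269 · 2.3381) = -2.7333 / 6.8433 = -0.3994
  r[C,C] = 1 (diagonal).

R is symmetric with unit diagonal. Assembling:

R = [[1, -0.2642, 0.1584],
 [-0.2642, 1, -0.3994],
 [0.1584, -0.3994, 1]]


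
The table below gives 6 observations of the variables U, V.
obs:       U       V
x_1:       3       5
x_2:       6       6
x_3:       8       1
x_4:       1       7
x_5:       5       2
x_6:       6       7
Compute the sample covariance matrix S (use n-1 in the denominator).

Step 1 — column means:
  mean(U) = (3 + 6 + 8 + 1 + 5 + 6) / 6 = 29/6 = 4.8333
  mean(V) = (5 + 6 + 1 + 7 + 2 + 7) / 6 = 28/6 = 4.6667

Step 2 — sample covariance S[i,j] = (1/(n-1)) · Σ_k (x_{k,i} - mean_i) · (x_{k,j} - mean_j), with n-1 = 5.
  S[U,U] = ((-1.8333)·(-1.8333) + (1.1667)·(1.1667) + (3.1667)·(3.1667) + (-3.8333)·(-3.8333) + (0.1667)·(0.1667) + (1.1667)·(1.1667)) / 5 = 30.8333/5 = 6.1667
  S[U,V] = ((-1.8333)·(0.3333) + (1.1667)·(1.3333) + (3.1667)·(-3.6667) + (-3.8333)·(2.3333) + (0.1667)·(-2.6667) + (1.1667)·(2.3333)) / 5 = -17.3333/5 = -3.4667
  S[V,V] = ((0.3333)·(0.3333) + (1.3333)·(1.3333) + (-3.6667)·(-3.6667) + (2.3333)·(2.3333) + (-2.6667)·(-2.6667) + (2.3333)·(2.3333)) / 5 = 33.3333/5 = 6.6667

S is symmetric (S[j,i] = S[i,j]). Assembling:

S = [[6.1667, -3.4667],
 [-3.4667, 6.6667]]


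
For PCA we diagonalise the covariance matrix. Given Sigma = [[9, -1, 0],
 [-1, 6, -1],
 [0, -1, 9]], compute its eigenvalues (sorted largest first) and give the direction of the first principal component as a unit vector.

Step 1 — characteristic polynomial p(λ) = det(λI - Sigma) = λ³ - tr·λ² + c_1·λ - det, where tr = trace, c_1 = sum of the principal 2×2 minors, det = det(Sigma):
  tr = 9 + 6 + 9 = 24,
  c_1 = (9·6 - (-1)²) + (9·9 - (0)²) + (6·9 - (-1)²) = 53 + 81 + 53 = 187,
  det = 9·(6·9 - (-1)²) - (-1)·((-1)·9 - (-1)·(0)) + (0)·((-1)·(-1) - 6·(0)) = 9·(53) - (-1)·(-9) + (0)·(1) = 468.
  So p(λ) = λ³ - 24λ² + 187λ - 468.
Step 2 — look for an integer root (rational root theorem: any rational root is an integer divisor of 468). Testing λ = 9:
  p(9) = 729 - 1944 + 1683 - 468 = 0  ✓
  Dividing out (λ - 9): p(λ) = (λ - 9)(λ² - 15λ + 52).
Step 3 — remaining eigenvalues from the quadratic λ² - 15λ + 52 = 0:
  Δ = 15² - 4·52 = 225 - 208 = 17,  λ = (15 ± √17)/2 = (15 ± 4.1231)/2 ≈ 9.5616 or 5.4384.
  Sorted: λ_1 = 9.5616,  λ_2 = 9,  λ_3 = 5.4384  (check: sum = 24 = tr ✓).

Step 4 — unit eigenvector for λ_1 ≈ 9.5616: v spans the null space of (Sigma - λ_1 I), whose rows are
  r_1 = (-0.5616, -1, 0),  r_2 = (-1, -3.5616, -1),  r_3 = (0, -1, -0.5616).
  v is orthogonal to every row, so take v ∝ r_1 × r_2 = ((-1)·(-1) - (0)·(-3.5616), (0)·(-1) - (-0.5616)·(-1), (-0.5616)·(-3.5616) - (-1)·(-1)) ≈ (1, -0.5616, 1).
  Let u = (1, -0.5616, 1).
  ||u|| = √((1)² + (-0.5616)² + (1)²) = √(2.3153) ≈ 1.5216,  v_1 = u/||u|| ≈ (0.6572, -0.369, 0.6572) (||v_1|| = 1).

λ_1 = 9.5616,  λ_2 = 9,  λ_3 = 5.4384;  v_1 ≈ (0.6572, -0.369, 0.6572)


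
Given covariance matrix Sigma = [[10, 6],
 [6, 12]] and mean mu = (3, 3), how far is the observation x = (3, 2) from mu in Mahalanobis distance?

Step 1 — centre the observation: (x - mu) = (0, -1).

Step 2 — invert Sigma. det(Sigma) = 10·12 - (6)² = 84.
  Sigma^{-1} = (1/det) · [[d, -b], [-b, a]] = [[0.1429, -0.0714],
 [-0.0714, 0.119]].

Step 3 — form the quadratic (x - mu)^T · Sigma^{-1} · (x - mu):
  Sigma^{-1} · (x - mu) = (0.0714, -0.119).
  (x - mu)^T · [Sigma^{-1} · (x - mu)] = (0)·(0.0714) + (-1)·(-0.119) = 0.119.

Step 4 — take square root: d = √(0.119) ≈ 0.345.

d(x, mu) = √(0.119) ≈ 0.345


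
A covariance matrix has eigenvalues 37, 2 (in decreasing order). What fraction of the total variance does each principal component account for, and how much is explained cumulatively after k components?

Step 1 — total variance = trace(Sigma) = Σ λ_i = 37 + 2 = 39.

Step 2 — fraction explained by component i = λ_i / Σ λ:
  PC1: 37/39 = 0.9487
  PC2: 2/39 = 0.0513

Step 3 — cumulative fraction after k components = (λ_1 + ... + λ_k) / Σ λ:
  k = 1: 37/39 = 0.9487
  k = 2: (37 + 2)/39 = 39/39 = 1

Summary (fraction, with percent):

explained: PC1 0.9487 (94.87%), PC2 0.0513 (5.13%);  cumulative: 0.9487, 1


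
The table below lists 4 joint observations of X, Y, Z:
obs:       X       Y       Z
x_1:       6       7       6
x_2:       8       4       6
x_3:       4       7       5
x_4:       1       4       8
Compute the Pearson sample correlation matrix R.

Step 1 — column means:
  mean(X) = (6 + 8 + 4 + 1) / 4 = 19/4 = 4.75
  mean(Y) = (7 + 4 + 7 + 4) / 4 = 22/4 = 5.5
  mean(Z) = (6 + 6 + 5 + 8) / 4 = 25/4 = 6.25

Step 2 — sample variances and covariances s[i,j] = (1/(n-1)) · Σ_k (x_{k,i} - mean_i) · (x_{k,j} - mean_j), with n-1 = 3:
  s[X,X] = ((1.25)·(1.25) + (3.25)·(3.25) + (-0.75)·(-0.75) + (-3.75)·(-3.75)) / 3 = 26.75/3 = 8.9167
  s[X,Y] = ((1.25)·(1.5) + (3.25)·(-1.5) + (-0.75)·(1.5) + (-3.75)·(-1.5)) / 3 = 1.5/3 = 0.5
  s[X,Z] = ((1.25)·(-0.25) + (3.25)·(-0.25) + (-0.75)·(-1.25) + (-3.75)·(1.75)) / 3 = -6.75/3 = -2.25
  s[Y,Y] = ((1.5)·(1.5) + (-1.5)·(-1.5) + (1.5)·(1.5) + (-1.5)·(-1.5)) / 3 = 9/3 = 3
  s[Y,Z] = ((1.5)·(-0.25) + (-1.5)·(-0.25) + (1.5)·(-1.25) + (-1.5)·(1.75)) / 3 = -4.5/3 = -1.5
  s[Z,Z] = ((-0.25)·(-0.25) + (-0.25)·(-0.25) + (-1.25)·(-1.25) + (1.75)·(1.75)) / 3 = 4.75/3 = 1.5833
  Sample standard deviations s_i = √(s[i,i]):
  s(X) = √(8.9167) = 2.9861
  s(Y) = √(3) = 1.7321
  s(Z) = √(1.5833) = 1.2583

Step 3 — r_{ij} = s_{ij} / (s_i · s_j):
  r[X,X] = 1 (diagonal).
  r[X,Y] = 0.5 / (2.9861 · 1.7321) = 0.5 / 5.172 = 0.0967
  r[X,Z] = -2.25 / (2.9861 · 1.2583) = -2.25 / 3.7574 = -0.5988
  r[Y,Y] = 1 (diagonal).
  r[Y,Z] = -1.5 / (1.7321 · 1.2583) = -1.5 / 2.1794 = -0.6882
  r[Z,Z] = 1 (diagonal).

R is symmetric with unit diagonal. Assembling:

R = [[1, 0.0967, -0.5988],
 [0.0967, 1, -0.6882],
 [-0.5988, -0.6882, 1]]


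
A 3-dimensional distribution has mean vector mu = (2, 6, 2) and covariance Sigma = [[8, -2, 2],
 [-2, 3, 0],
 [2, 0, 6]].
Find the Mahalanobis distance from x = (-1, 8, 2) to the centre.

Step 1 — centre the observation: (x - mu) = (-3, 2, 0).

Step 2 — invert Sigma (cofactor / det for 3×3, or solve directly):
  Sigma^{-1} = [[0.1667, 0.1111, -0.0556],
 [0.1111, 0.4074, -0.037],
 [-0.0556, -0.037, 0.1852]].

Step 3 — form the quadratic (x - mu)^T · Sigma^{-1} · (x - mu):
  Sigma^{-1} · (x - mu) = (-0.2778, 0.4815, 0.0926).
  (x - mu)^T · [Sigma^{-1} · (x - mu)] = (-3)·(-0.2778) + (2)·(0.4815) + (0)·(0.0926) = 1.7963.

Step 4 — take square root: d = √(1.7963) ≈ 1.3403.

d(x, mu) = √(1.7963) ≈ 1.3403


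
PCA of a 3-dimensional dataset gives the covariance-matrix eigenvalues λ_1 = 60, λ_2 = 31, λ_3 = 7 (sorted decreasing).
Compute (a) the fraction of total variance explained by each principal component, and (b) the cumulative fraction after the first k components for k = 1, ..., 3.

Step 1 — total variance = trace(Sigma) = Σ λ_i = 60 + 31 + 7 = 98.

Step 2 — fraction explained by component i = λ_i / Σ λ:
  PC1: 60/98 = 0.6122
  PC2: 31/98 = 0.3163
  PC3: 7/98 = 0.0714

Step 3 — cumulative fraction after k components = (λ_1 + ... + λ_k) / Σ λ:
  k = 1: 60/98 = 0.6122
  k = 2: (60 + 31)/98 = 91/98 = 0.9286
  k = 3: (60 + 31 + 7)/98 = 98/98 = 1

Summary (fraction, with percent):

explained: PC1 0.6122 (61.22%), PC2 0.3163 (31.63%), PC3 0.0714 (7.14%);  cumulative: 0.6122, 0.9286, 1


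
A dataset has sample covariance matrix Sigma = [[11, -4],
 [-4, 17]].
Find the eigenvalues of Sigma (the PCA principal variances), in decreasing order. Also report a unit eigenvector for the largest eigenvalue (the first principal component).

Step 1 — characteristic polynomial of 2×2 Sigma:
  det(Sigma - λI) = λ² - trace · λ + det = 0.
  trace = 11 + 17 = 28, det = 11·17 - (-4)² = 171.
Step 2 — discriminant:
  Δ = trace² - 4·det = 784 - 684 = 100.
Step 3 — eigenvalues:
  λ = (trace ± √Δ)/2 = (28 ± 10)/2,
  λ_1 = 19,  λ_2 = 9.

Step 4 — unit eigenvector for λ_1: solve (Sigma - λ_1 I)v = 0. First row:
  (11 - 19)·v_x + (-4)·v_y = 0, i.e. (-8)·v_x + (-4)·v_y = 0,
  so v ∝ (b, λ_1 - a) = (-4, 8); multiply by -1 so the first entry is positive: u = (4, -8).
  ||u|| = √((4)² + (-8)²) = √(80) ≈ 8.9443,
  v_1 = u/||u|| ≈ (0.4472, -0.8944) (||v_1|| = 1).

λ_1 = 19,  λ_2 = 9;  v_1 ≈ (0.4472, -0.8944)


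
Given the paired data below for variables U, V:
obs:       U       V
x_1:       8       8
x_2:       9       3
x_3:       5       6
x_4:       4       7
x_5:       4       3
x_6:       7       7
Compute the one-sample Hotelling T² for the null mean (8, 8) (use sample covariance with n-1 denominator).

Step 1 — sample mean vector:
  mean(U) = (8 + 9 + 5 + 4 + 4 + 7) / 6 = 37/6 = 6.1667
  mean(V) = (8 + 3 + 6 + 7 + 3 + 7) / 6 = 34/6 = 5.6667
  x̄ = (6.1667, 5.6667),  deviation x̄ - mu_0 = (6.1667, 5.6667) - (8, 8) = (-1.8333, -2.3333).

Step 2 — sample covariance matrix, S[i,j] = (1/(n-1)) · Σ_k (x_{k,i} - mean_i) · (x_{k,j} - mean_j), divisor n-1 = 5:
  S[U,U] = ((1.8333)·(1.8333) + (2.8333)·(2.8333) + (-1.1667)·(-1.1667) + (-2.1667)·(-2.1667) + (-2.1667)·(-2.1667) + (0.8333)·(0.8333)) / 5 = 22.8333/5 = 4.5667
  S[U,V] = ((1.8333)·(2.3333) + (2.8333)·(-2.6667) + (-1.1667)·(0.3333) + (-2.1667)·(1.3333) + (-2.1667)·(-2.6667) + (0.8333)·(1.3333)) / 5 = 0.3333/5 = 0.0667
  S[V,V] = ((2.3333)·(2.3333) + (-2.6667)·(-2.6667) + (0.3333)·(0.3333) + (1.3333)·(1.3333) + (-2.6667)·(-2.6667) + (1.3333)·(1.3333)) / 5 = 23.3333/5 = 4.6667
  S = [[4.5667, 0.0667],
 [0.0667, 4.6667]].

Step 3 — invert S. det(S) = 4.5667·4.6667 - (0.0667)² = 21.3067.
  S^{-1} = (1/det) · [[d, -b], [-b, a]] = [[0.219, -0.0031],
 [-0.0031, 0.2143]].

Step 4 — quadratic form (x̄ - mu_0)^T · S^{-1} · (x̄ - mu_0):
  S^{-1} · (x̄ - mu_0) = (-0.3942, -0.4944),
  (x̄ - mu_0)^T · [...] = (-1.8333)·(-0.3942) + (-2.3333)·(-0.4944) = 1.8763.

Step 5 — scale by n: T² = 6 · 1.8763 = 11.2578.

T² ≈ 11.2578


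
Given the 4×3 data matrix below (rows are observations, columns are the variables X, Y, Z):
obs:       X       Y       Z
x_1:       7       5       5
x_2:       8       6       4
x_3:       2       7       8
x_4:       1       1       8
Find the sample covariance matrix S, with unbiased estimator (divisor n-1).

Step 1 — column means:
  mean(X) = (7 + 8 + 2 + 1) / 4 = 18/4 = 4.5
  mean(Y) = (5 + 6 + 7 + 1) / 4 = 19/4 = 4.75
  mean(Z) = (5 + 4 + 8 + 8) / 4 = 25/4 = 6.25

Step 2 — sample covariance S[i,j] = (1/(n-1)) · Σ_k (x_{k,i} - mean_i) · (x_{k,j} - mean_j), with n-1 = 3.
  S[X,X] = ((2.5)·(2.5) + (3.5)·(3.5) + (-2.5)·(-2.5) + (-3.5)·(-3.5)) / 3 = 37/3 = 12.3333
  S[X,Y] = ((2.5)·(0.25) + (3.5)·(1.25) + (-2.5)·(2.25) + (-3.5)·(-3.75)) / 3 = 12.5/3 = 4.1667
  S[X,Z] = ((2.5)·(-1.25) + (3.5)·(-2.25) + (-2.5)·(1.75) + (-3.5)·(1.75)) / 3 = -21.5/3 = -7.1667
  S[Y,Y] = ((0.25)·(0.25) + (1.25)·(1.25) + (2.25)·(2.25) + (-3.75)·(-3.75)) / 3 = 20.75/3 = 6.9167
  S[Y,Z] = ((0.25)·(-1.25) + (1.25)·(-2.25) + (2.25)·(1.75) + (-3.75)·(1.75)) / 3 = -5.75/3 = -1.9167
  S[Z,Z] = ((-1.25)·(-1.25) + (-2.25)·(-2.25) + (1.75)·(1.75) + (1.75)·(1.75)) / 3 = 12.75/3 = 4.25

S is symmetric (S[j,i] = S[i,j]). Assembling:

S = [[12.3333, 4.1667, -7.1667],
 [4.1667, 6.9167, -1.9167],
 [-7.1667, -1.9167, 4.25]]


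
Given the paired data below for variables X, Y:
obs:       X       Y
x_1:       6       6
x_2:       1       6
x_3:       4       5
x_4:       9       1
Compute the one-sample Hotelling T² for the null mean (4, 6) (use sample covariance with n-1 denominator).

Step 1 — sample mean vector:
  mean(X) = (6 + 1 + 4 + 9) / 4 = 20/4 = 5
  mean(Y) = (6 + 6 + 5 + 1) / 4 = 18/4 = 4.5
  x̄ = (5, 4.5),  deviation x̄ - mu_0 = (5, 4.5) - (4, 6) = (1, -1.5).

Step 2 — sample covariance matrix, S[i,j] = (1/(n-1)) · Σ_k (x_{k,i} - mean_i) · (x_{k,j} - mean_j), divisor n-1 = 3:
  S[X,X] = ((1)·(1) + (-4)·(-4) + (-1)·(-1) + (4)·(4)) / 3 = 34/3 = 11.3333
  S[X,Y] = ((1)·(1.5) + (-4)·(1.5) + (-1)·(0.5) + (4)·(-3.5)) / 3 = -19/3 = -6.3333
  S[Y,Y] = ((1.5)·(1.5) + (1.5)·(1.5) + (0.5)·(0.5) + (-3.5)·(-3.5)) / 3 = 17/3 = 5.6667
  S = [[11.3333, -6.3333],
 [-6.3333, 5.6667]].

Step 3 — invert S. det(S) = 11.3333·5.6667 - (-6.3333)² = 24.1111.
  S^{-1} = (1/det) · [[d, -b], [-b, a]] = [[0.235, 0.2627],
 [0.2627, 0.47]].

Step 4 — quadratic form (x̄ - mu_0)^T · S^{-1} · (x̄ - mu_0):
  S^{-1} · (x̄ - mu_0) = (-0.159, -0.4424),
  (x̄ - mu_0)^T · [...] = (1)·(-0.159) + (-1.5)·(-0.4424) = 0.5046.

Step 5 — scale by n: T² = 4 · 0.5046 = 2.0184.

T² ≈ 2.0184


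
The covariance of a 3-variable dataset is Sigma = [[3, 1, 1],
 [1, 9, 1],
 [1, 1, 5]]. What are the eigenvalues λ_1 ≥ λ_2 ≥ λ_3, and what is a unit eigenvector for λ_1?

Step 1 — characteristic polynomial p(λ) = det(λI - Sigma) = λ³ - tr·λ² + c_1·λ - det, where tr = trace, c_1 = sum of the principal 2×2 minors, det = det(Sigma):
  tr = 3 + 9 + 5 = 17,
  c_1 = (3·9 - (1)²) + (3·5 - (1)²) + (9·5 - (1)²) = 26 + 14 + 44 = 84,
  det = 3·(9·5 - (1)²) - (1)·((1)·5 - (1)·(1)) + (1)·((1)·(1) - 9·(1)) = 3·(44) - (1)·(4) + (1)·(-8) = 120.
  So p(λ) = λ³ - 17λ² + 84λ - 120.
Step 2 — look for an integer root (rational root theorem: any rational root is an integer divisor of 120). Testing λ = 5:
  p(5) = 125 - 425 + 420 - 120 = 0  ✓
  Dividing out (λ - 5): p(λ) = (λ - 5)(λ² - 12λ + 24).
Step 3 — remaining eigenvalues from the quadratic λ² - 12λ + 24 = 0:
  Δ = 12² - 4·24 = 144 - 96 = 48,  λ = (12 ± √48)/2 = (12 ± 6.9282)/2 ≈ 9.4641 or 2.5359.
  Sorted: λ_1 = 9.4641,  λ_2 = 5,  λ_3 = 2.5359  (check: sum = 17 = tr ✓).

Step 4 — unit eigenvector for λ_1 ≈ 9.4641: v spans the null space of (Sigma - λ_1 I), whose rows are
  r_1 = (-6.4641, 1, 1),  r_2 = (1, -0.4641, 1),  r_3 = (1, 1, -4.4641).
  v is orthogonal to every row, so take v ∝ r_1 × r_2 = ((1)·(1) - (1)·(-0.4641), (1)·(1) - (-6.4641)·(1), (-6.4641)·(-0.4641) - (1)·(1)) ≈ (1.4641, 7.4641, 2).
  Let u = (1.4641, 7.4641, 2).
  ||u|| = √((1.4641)² + (7.4641)² + (2)²) = √(61.8564) ≈ 7.8649,  v_1 = u/||u|| ≈ (0.1862, 0.949, 0.2543) (||v_1|| = 1).

λ_1 = 9.4641,  λ_2 = 5,  λ_3 = 2.5359;  v_1 ≈ (0.1862, 0.949, 0.2543)


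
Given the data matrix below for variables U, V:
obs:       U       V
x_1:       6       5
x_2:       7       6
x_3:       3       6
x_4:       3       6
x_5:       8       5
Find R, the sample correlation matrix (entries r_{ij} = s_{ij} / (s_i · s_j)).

Step 1 — column means:
  mean(U) = (6 + 7 + 3 + 3 + 8) / 5 = 27/5 = 5.4
  mean(V) = (5 + 6 + 6 + 6 + 5) / 5 = 28/5 = 5.6

Step 2 — sample variances and covariances s[i,j] = (1/(n-1)) · Σ_k (x_{k,i} - mean_i) · (x_{k,j} - mean_j), with n-1 = 4:
  s[U,U] = ((0.6)·(0.6) + (1.6)·(1.6) + (-2.4)·(-2.4) + (-2.4)·(-2.4) + (2.6)·(2.6)) / 4 = 21.2/4 = 5.3
  s[U,V] = ((0.6)·(-0.6) + (1.6)·(0.4) + (-2.4)·(0.4) + (-2.4)·(0.4) + (2.6)·(-0.6)) / 4 = -3.2/4 = -0.8
  s[V,V] = ((-0.6)·(-0.6) + (0.4)·(0.4) + (0.4)·(0.4) + (0.4)·(0.4) + (-0.6)·(-0.6)) / 4 = 1.2/4 = 0.3
  Sample standard deviations s_i = √(s[i,i]):
  s(U) = √(5.3) = 2.3022
  s(V) = √(0.3) = 0.5477

Step 3 — r_{ij} = s_{ij} / (s_i · s_j):
  r[U,U] = 1 (diagonal).
  r[U,V] = -0.8 / (2.3022 · 0.5477) = -0.8 / 1.261 = -0.6344
  r[V,V] = 1 (diagonal).

R is symmetric with unit diagonal. Assembling:

R = [[1, -0.6344],
 [-0.6344, 1]]


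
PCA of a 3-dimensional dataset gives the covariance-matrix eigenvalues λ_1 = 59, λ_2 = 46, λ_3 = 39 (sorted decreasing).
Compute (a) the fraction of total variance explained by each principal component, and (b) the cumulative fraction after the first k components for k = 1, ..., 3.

Step 1 — total variance = trace(Sigma) = Σ λ_i = 59 + 46 + 39 = 144.

Step 2 — fraction explained by component i = λ_i / Σ λ:
  PC1: 59/144 = 0.4097
  PC2: 46/144 = 0.3194
  PC3: 39/144 = 0.2708

Step 3 — cumulative fraction after k components = (λ_1 + ... + λ_k) / Σ λ:
  k = 1: 59/144 = 0.4097
  k = 2: (59 + 46)/144 = 105/144 = 0.7292
  k = 3: (59 + 46 + 39)/144 = 144/144 = 1

Summary (fraction, with percent):

explained: PC1 0.4097 (40.97%), PC2 0.3194 (31.94%), PC3 0.2708 (27.08%);  cumulative: 0.4097, 0.7292, 1


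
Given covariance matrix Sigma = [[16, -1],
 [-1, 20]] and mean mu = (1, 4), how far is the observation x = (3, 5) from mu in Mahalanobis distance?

Step 1 — centre the observation: (x - mu) = (2, 1).

Step 2 — invert Sigma. det(Sigma) = 16·20 - (-1)² = 319.
  Sigma^{-1} = (1/det) · [[d, -b], [-b, a]] = [[0.0627, 0.0031],
 [0.0031, 0.0502]].

Step 3 — form the quadratic (x - mu)^T · Sigma^{-1} · (x - mu):
  Sigma^{-1} · (x - mu) = (0.1285, 0.0564).
  (x - mu)^T · [Sigma^{-1} · (x - mu)] = (2)·(0.1285) + (1)·(0.0564) = 0.3135.

Step 4 — take square root: d = √(0.3135) ≈ 0.5599.

d(x, mu) = √(0.3135) ≈ 0.5599


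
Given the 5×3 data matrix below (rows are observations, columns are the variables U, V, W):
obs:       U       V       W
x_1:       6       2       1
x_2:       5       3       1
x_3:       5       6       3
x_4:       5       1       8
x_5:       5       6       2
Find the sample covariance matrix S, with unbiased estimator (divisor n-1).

Step 1 — column means:
  mean(U) = (6 + 5 + 5 + 5 + 5) / 5 = 26/5 = 5.2
  mean(V) = (2 + 3 + 6 + 1 + 6) / 5 = 18/5 = 3.6
  mean(W) = (1 + 1 + 3 + 8 + 2) / 5 = 15/5 = 3

Step 2 — sample covariance S[i,j] = (1/(n-1)) · Σ_k (x_{k,i} - mean_i) · (x_{k,j} - mean_j), with n-1 = 4.
  S[U,U] = ((0.8)·(0.8) + (-0.2)·(-0.2) + (-0.2)·(-0.2) + (-0.2)·(-0.2) + (-0.2)·(-0.2)) / 4 = 0.8/4 = 0.2
  S[U,V] = ((0.8)·(-1.6) + (-0.2)·(-0.6) + (-0.2)·(2.4) + (-0.2)·(-2.6) + (-0.2)·(2.4)) / 4 = -1.6/4 = -0.4
  S[U,W] = ((0.8)·(-2) + (-0.2)·(-2) + (-0.2)·(0) + (-0.2)·(5) + (-0.2)·(-1)) / 4 = -2/4 = -0.5
  S[V,V] = ((-1.6)·(-1.6) + (-0.6)·(-0.6) + (2.4)·(2.4) + (-2.6)·(-2.6) + (2.4)·(2.4)) / 4 = 21.2/4 = 5.3
  S[V,W] = ((-1.6)·(-2) + (-0.6)·(-2) + (2.4)·(0) + (-2.6)·(5) + (2.4)·(-1)) / 4 = -11/4 = -2.75
  S[W,W] = ((-2)·(-2) + (-2)·(-2) + (0)·(0) + (5)·(5) + (-1)·(-1)) / 4 = 34/4 = 8.5

S is symmetric (S[j,i] = S[i,j]). Assembling:

S = [[0.2, -0.4, -0.5],
 [-0.4, 5.3, -2.75],
 [-0.5, -2.75, 8.5]]


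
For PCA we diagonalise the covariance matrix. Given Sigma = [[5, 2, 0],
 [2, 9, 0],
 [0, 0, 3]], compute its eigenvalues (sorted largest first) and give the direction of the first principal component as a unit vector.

Step 1 — characteristic polynomial p(λ) = det(λI - Sigma) = λ³ - tr·λ² + c_1·λ - det, where tr = trace, c_1 = sum of the principal 2×2 minors, det = det(Sigma):
  tr = 5 + 9 + 3 = 17,
  c_1 = (5·9 - (2)²) + (5·3 - (0)²) + (9·3 - (0)²) = 41 + 15 + 27 = 83,
  det = 5·(9·3 - (0)²) - (2)·((2)·3 - (0)·(0)) + (0)·((2)·(0) - 9·(0)) = 5·(27) - (2)·(6) + (0)·(0) = 123.
  So p(λ) = λ³ - 17λ² + 83λ - 123.
Step 2 — look for an integer root (rational root theorem: any rational root is an integer divisor of 123). Testing λ = 3:
  p(3) = 27 - 153 + 249 - 123 = 0  ✓
  Dividing out (λ - 3): p(λ) = (λ - 3)(λ² - 14λ + 41).
Step 3 — remaining eigenvalues from the quadratic λ² - 14λ + 41 = 0:
  Δ = 14² - 4·41 = 196 - 164 = 32,  λ = (14 ± √32)/2 = (14 ± 5.6569)/2 ≈ 9.8284 or 4.1716.
  Sorted: λ_1 = 9.8284,  λ_2 = 4.1716,  λ_3 = 3  (check: sum = 17 = tr ✓).

Step 4 — unit eigenvector for λ_1 ≈ 9.8284: v spans the null space of (Sigma - λ_1 I), whose rows are
  r_1 = (-4.8284, 2, 0),  r_2 = (2, -0.8284, 0),  r_3 = (0, 0, -6.8284).
  v is orthogonal to every row, so take v ∝ r_1 × r_3 = ((2)·(-6.8284) - (0)·(0), (0)·(0) - (-4.8284)·(-6.8284), (-4.8284)·(0) - (2)·(0)) ≈ (-13.6569, -32.9706, 0).
  Rescale (multiply by -1 so the first nonzero entry is positive): u = (13.6569, 32.9706, 0).
  ||u|| = √((13.6569)² + (32.9706)² + (0)²) = √(1273.5677) ≈ 35.6871,  v_1 = u/||u|| ≈ (0.3827, 0.9239, 0) (||v_1|| = 1).

λ_1 = 9.8284,  λ_2 = 4.1716,  λ_3 = 3;  v_1 ≈ (0.3827, 0.9239, 0)


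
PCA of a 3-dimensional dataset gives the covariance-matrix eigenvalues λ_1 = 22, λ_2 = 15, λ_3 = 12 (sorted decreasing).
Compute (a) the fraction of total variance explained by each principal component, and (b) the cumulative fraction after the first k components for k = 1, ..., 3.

Step 1 — total variance = trace(Sigma) = Σ λ_i = 22 + 15 + 12 = 49.

Step 2 — fraction explained by component i = λ_i / Σ λ:
  PC1: 22/49 = 0.449
  PC2: 15/49 = 0.3061
  PC3: 12/49 = 0.2449

Step 3 — cumulative fraction after k components = (λ_1 + ... + λ_k) / Σ λ:
  k = 1: 22/49 = 0.449
  k = 2: (22 + 15)/49 = 37/49 = 0.7551
  k = 3: (22 + 15 + 12)/49 = 49/49 = 1

Summary (fraction, with percent):

explained: PC1 0.449 (44.9%), PC2 0.3061 (30.61%), PC3 0.2449 (24.49%);  cumulative: 0.449, 0.7551, 1


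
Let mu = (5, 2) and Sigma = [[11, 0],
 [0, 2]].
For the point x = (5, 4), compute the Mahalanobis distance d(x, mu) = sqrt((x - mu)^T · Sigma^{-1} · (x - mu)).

Step 1 — centre the observation: (x - mu) = (0, 2).

Step 2 — invert Sigma. det(Sigma) = 11·2 - (0)² = 22.
  Sigma^{-1} = (1/det) · [[d, -b], [-b, a]] = [[0.0909, 0],
 [0, 0.5]].

Step 3 — form the quadratic (x - mu)^T · Sigma^{-1} · (x - mu):
  Sigma^{-1} · (x - mu) = (0, 1).
  (x - mu)^T · [Sigma^{-1} · (x - mu)] = (0)·(0) + (2)·(1) = 2.

Step 4 — take square root: d = √(2) ≈ 1.4142.

d(x, mu) = √(2) ≈ 1.4142


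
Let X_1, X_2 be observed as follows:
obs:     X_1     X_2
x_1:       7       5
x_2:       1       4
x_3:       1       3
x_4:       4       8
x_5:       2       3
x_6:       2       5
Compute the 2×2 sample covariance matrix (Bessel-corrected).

Step 1 — column means:
  mean(X_1) = (7 + 1 + 1 + 4 + 2 + 2) / 6 = 17/6 = 2.8333
  mean(X_2) = (5 + 4 + 3 + 8 + 3 + 5) / 6 = 28/6 = 4.6667

Step 2 — sample covariance S[i,j] = (1/(n-1)) · Σ_k (x_{k,i} - mean_i) · (x_{k,j} - mean_j), with n-1 = 5.
  S[X_1,X_1] = ((4.1667)·(4.1667) + (-1.8333)·(-1.8333) + (-1.8333)·(-1.8333) + (1.1667)·(1.1667) + (-0.8333)·(-0.8333) + (-0.8333)·(-0.8333)) / 5 = 26.8333/5 = 5.3667
  S[X_1,X_2] = ((4.1667)·(0.3333) + (-1.8333)·(-0.6667) + (-1.8333)·(-1.6667) + (1.1667)·(3.3333) + (-0.8333)·(-1.6667) + (-0.8333)·(0.3333)) / 5 = 10.6667/5 = 2.1333
  S[X_2,X_2] = ((0.3333)·(0.3333) + (-0.6667)·(-0.6667) + (-1.6667)·(-1.6667) + (3.3333)·(3.3333) + (-1.6667)·(-1.6667) + (0.3333)·(0.3333)) / 5 = 17.3333/5 = 3.4667

S is symmetric (S[j,i] = S[i,j]). Assembling:

S = [[5.3667, 2.1333],
 [2.1333, 3.4667]]


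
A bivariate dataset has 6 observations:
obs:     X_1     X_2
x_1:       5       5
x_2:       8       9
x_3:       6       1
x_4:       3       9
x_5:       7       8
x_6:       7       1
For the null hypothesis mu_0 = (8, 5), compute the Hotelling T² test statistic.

Step 1 — sample mean vector:
  mean(X_1) = (5 + 8 + 6 + 3 + 7 + 7) / 6 = 36/6 = 6
  mean(X_2) = (5 + 9 + 1 + 9 + 8 + 1) / 6 = 33/6 = 5.5
  x̄ = (6, 5.5),  deviation x̄ - mu_0 = (6, 5.5) - (8, 5) = (-2, 0.5).

Step 2 — sample covariance matrix, S[i,j] = (1/(n-1)) · Σ_k (x_{k,i} - mean_i) · (x_{k,j} - mean_j), divisor n-1 = 5:
  S[X_1,X_1] = ((-1)·(-1) + (2)·(2) + (0)·(0) + (-3)·(-3) + (1)·(1) + (1)·(1)) / 5 = 16/5 = 3.2
  S[X_1,X_2] = ((-1)·(-0.5) + (2)·(3.5) + (0)·(-4.5) + (-3)·(3.5) + (1)·(2.5) + (1)·(-4.5)) / 5 = -5/5 = -1
  S[X_2,X_2] = ((-0.5)·(-0.5) + (3.5)·(3.5) + (-4.5)·(-4.5) + (3.5)·(3.5) + (2.5)·(2.5) + (-4.5)·(-4.5)) / 5 = 71.5/5 = 14.3
  S = [[3.2, -1],
 [-1, 14.3]].

Step 3 — invert S. det(S) = 3.2·14.3 - (-1)² = 44.76.
  S^{-1} = (1/det) · [[d, -b], [-b, a]] = [[0.3195, 0.0223],
 [0.0223, 0.0715]].

Step 4 — quadratic form (x̄ - mu_0)^T · S^{-1} · (x̄ - mu_0):
  S^{-1} · (x̄ - mu_0) = (-0.6278, -0.0089),
  (x̄ - mu_0)^T · [...] = (-2)·(-0.6278) + (0.5)·(-0.0089) = 1.2511.

Step 5 — scale by n: T² = 6 · 1.2511 = 7.5067.

T² ≈ 7.5067


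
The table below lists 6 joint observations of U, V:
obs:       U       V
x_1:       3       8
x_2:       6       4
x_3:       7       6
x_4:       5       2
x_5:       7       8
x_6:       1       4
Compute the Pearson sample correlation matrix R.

Step 1 — column means:
  mean(U) = (3 + 6 + 7 + 5 + 7 + 1) / 6 = 29/6 = 4.8333
  mean(V) = (8 + 4 + 6 + 2 + 8 + 4) / 6 = 32/6 = 5.3333

Step 2 — sample variances and covariances s[i,j] = (1/(n-1)) · Σ_k (x_{k,i} - mean_i) · (x_{k,j} - mean_j), with n-1 = 5:
  s[U,U] = ((-1.8333)·(-1.8333) + (1.1667)·(1.1667) + (2.1667)·(2.1667) + (0.1667)·(0.1667) + (2.1667)·(2.1667) + (-3.8333)·(-3.8333)) / 5 = 28.8333/5 = 5.7667
  s[U,V] = ((-1.8333)·(2.6667) + (1.1667)·(-1.3333) + (2.1667)·(0.6667) + (0.1667)·(-3.3333) + (2.1667)·(2.6667) + (-3.8333)·(-1.3333)) / 5 = 5.3333/5 = 1.0667
  s[V,V] = ((2.6667)·(2.6667) + (-1.3333)·(-1.3333) + (0.6667)·(0.6667) + (-3.3333)·(-3.3333) + (2.6667)·(2.6667) + (-1.3333)·(-1.3333)) / 5 = 29.3333/5 = 5.8667
  Sample standard deviations s_i = √(s[i,i]):
  s(U) = √(5.7667) = 2.4014
  s(V) = √(5.8667) = 2.4221

Step 3 — r_{ij} = s_{ij} / (s_i · s_j):
  r[U,U] = 1 (diagonal).
  r[U,V] = 1.0667 / (2.4014 · 2.4221) = 1.0667 / 5.8165 = 0.1834
  r[V,V] = 1 (diagonal).

R is symmetric with unit diagonal. Assembling:

R = [[1, 0.1834],
 [0.1834, 1]]


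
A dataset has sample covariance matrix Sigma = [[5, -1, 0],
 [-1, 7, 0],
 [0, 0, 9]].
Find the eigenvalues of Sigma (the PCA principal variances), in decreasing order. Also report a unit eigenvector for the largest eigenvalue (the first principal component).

Step 1 — characteristic polynomial p(λ) = det(λI - Sigma) = λ³ - tr·λ² + c_1·λ - det, where tr = trace, c_1 = sum of the principal 2×2 minors, det = det(Sigma):
  tr = 5 + 7 + 9 = 21,
  c_1 = (5·7 - (-1)²) + (5·9 - (0)²) + (7·9 - (0)²) = 34 + 45 + 63 = 142,
  det = 5·(7·9 - (0)²) - (-1)·((-1)·9 - (0)·(0)) + (0)·((-1)·(0) - 7·(0)) = 5·(63) - (-1)·(-9) + (0)·(0) = 306.
  So p(λ) = λ³ - 21λ² + 142λ - 306.
Step 2 — look for an integer root (rational root theorem: any rational root is an integer divisor of 306). Testing λ = 9:
  p(9) = 729 - 1701 + 1278 - 306 = 0  ✓
  Dividing out (λ - 9): p(λ) = (λ - 9)(λ² - 12λ + 34).
Step 3 — remaining eigenvalues from the quadratic λ² - 12λ + 34 = 0:
  Δ = 12² - 4·34 = 144 - 136 = 8,  λ = (12 ± √8)/2 = (12 ± 2.8284)/2 ≈ 7.4142 or 4.5858.
  Sorted: λ_1 = 9,  λ_2 = 7.4142,  λ_3 = 4.5858  (check: sum = 21 = tr ✓).

Step 4 — unit eigenvector for λ_1 = 9: v spans the null space of (Sigma - λ_1 I), whose rows are
  r_1 = (-4, -1, 0),  r_2 = (-1, -2, 0),  r_3 = (0, 0, 0).
  v is orthogonal to every row, so take v ∝ r_1 × r_2 = ((-1)·(0) - (0)·(-2), (0)·(-1) - (-4)·(0), (-4)·(-2) - (-1)·(-1)) = (0, 0, 7).
  Rescale (divide by 7): u = (0, 0, 1).
  ||u|| = √((0)² + (0)² + (1)²) = √(1) = 1,  v_1 = u/||u|| ≈ (0, 0, 1) (||v_1|| = 1).

λ_1 = 9,  λ_2 = 7.4142,  λ_3 = 4.5858;  v_1 ≈ (0, 0, 1)


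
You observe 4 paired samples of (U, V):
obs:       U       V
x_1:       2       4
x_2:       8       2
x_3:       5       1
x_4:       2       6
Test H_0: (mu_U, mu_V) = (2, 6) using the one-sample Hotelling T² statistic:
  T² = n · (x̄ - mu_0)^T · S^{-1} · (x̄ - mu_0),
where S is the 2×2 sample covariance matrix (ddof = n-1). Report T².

Step 1 — sample mean vector:
  mean(U) = (2 + 8 + 5 + 2) / 4 = 17/4 = 4.25
  mean(V) = (4 + 2 + 1 + 6) / 4 = 13/4 = 3.25
  x̄ = (4.25, 3.25),  deviation x̄ - mu_0 = (4.25, 3.25) - (2, 6) = (2.25, -2.75).

Step 2 — sample covariance matrix, S[i,j] = (1/(n-1)) · Σ_k (x_{k,i} - mean_i) · (x_{k,j} - mean_j), divisor n-1 = 3:
  S[U,U] = ((-2.25)·(-2.25) + (3.75)·(3.75) + (0.75)·(0.75) + (-2.25)·(-2.25)) / 3 = 24.75/3 = 8.25
  S[U,V] = ((-2.25)·(0.75) + (3.75)·(-1.25) + (0.75)·(-2.25) + (-2.25)·(2.75)) / 3 = -14.25/3 = -4.75
  S[V,V] = ((0.75)·(0.75) + (-1.25)·(-1.25) + (-2.25)·(-2.25) + (2.75)·(2.75)) / 3 = 14.75/3 = 4.9167
  S = [[8.25, -4.75],
 [-4.75, 4.9167]].

Step 3 — invert S. det(S) = 8.25·4.9167 - (-4.75)² = 18.
  S^{-1} = (1/det) · [[d, -b], [-b, a]] = [[0.2731, 0.2639],
 [0.2639, 0.4583]].

Step 4 — quadratic form (x̄ - mu_0)^T · S^{-1} · (x̄ - mu_0):
  S^{-1} · (x̄ - mu_0) = (-0.1111, -0.6667),
  (x̄ - mu_0)^T · [...] = (2.25)·(-0.1111) + (-2.75)·(-0.6667) = 1.5833.

Step 5 — scale by n: T² = 4 · 1.5833 = 6.3333.

T² ≈ 6.3333


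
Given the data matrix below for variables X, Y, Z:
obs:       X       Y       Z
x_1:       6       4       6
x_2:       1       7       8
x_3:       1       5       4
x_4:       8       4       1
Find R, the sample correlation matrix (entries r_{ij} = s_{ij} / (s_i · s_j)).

Step 1 — column means:
  mean(X) = (6 + 1 + 1 + 8) / 4 = 16/4 = 4
  mean(Y) = (4 + 7 + 5 + 4) / 4 = 20/4 = 5
  mean(Z) = (6 + 8 + 4 + 1) / 4 = 19/4 = 4.75

Step 2 — sample variances and covariances s[i,j] = (1/(n-1)) · Σ_k (x_{k,i} - mean_i) · (x_{k,j} - mean_j), with n-1 = 3:
  s[X,X] = ((2)·(2) + (-3)·(-3) + (-3)·(-3) + (4)·(4)) / 3 = 38/3 = 12.6667
  s[X,Y] = ((2)·(-1) + (-3)·(2) + (-3)·(0) + (4)·(-1)) / 3 = -12/3 = -4
  s[X,Z] = ((2)·(1.25) + (-3)·(3.25) + (-3)·(-0.75) + (4)·(-3.75)) / 3 = -20/3 = -6.6667
  s[Y,Y] = ((-1)·(-1) + (2)·(2) + (0)·(0) + (-1)·(-1)) / 3 = 6/3 = 2
  s[Y,Z] = ((-1)·(1.25) + (2)·(3.25) + (0)·(-0.75) + (-1)·(-3.75)) / 3 = 9/3 = 3
  s[Z,Z] = ((1.25)·(1.25) + (3.25)·(3.25) + (-0.75)·(-0.75) + (-3.75)·(-3.75)) / 3 = 26.75/3 = 8.9167
  Sample standard deviations s_i = √(s[i,i]):
  s(X) = √(12.6667) = 3.559
  s(Y) = √(2) = 1.4142
  s(Z) = √(8.9167) = 2.9861

Step 3 — r_{ij} = s_{ij} / (s_i · s_j):
  r[X,X] = 1 (diagonal).
  r[X,Y] = -4 / (3.559 · 1.4142) = -4 / 5.0332 = -0.7947
  r[X,Z] = -6.6667 / (3.559 · 2.9861) = -6.6667 / 10.6275 = -0.6273
  r[Y,Y] = 1 (diagonal).
  r[Y,Z] = 3 / (1.4142 · 2.9861) = 3 / 4.223 = 0.7104
  r[Z,Z] = 1 (diagonal).

R is symmetric with unit diagonal. Assembling:

R = [[1, -0.7947, -0.6273],
 [-0.7947, 1, 0.7104],
 [-0.6273, 0.7104, 1]]
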